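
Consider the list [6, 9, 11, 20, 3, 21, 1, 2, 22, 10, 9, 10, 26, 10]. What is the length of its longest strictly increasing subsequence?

7

Let dp[i] be the longest increasing subsequence ending at position i. Then dp = [1, 2, 3, 4, 1, 5, 1, 2, 6, 3, 3, 4, 7, 4].
The maximum is 7; one witness is 6, 9, 11, 20, 21, 22, 26 at positions 1,2,3,4,6,9,13.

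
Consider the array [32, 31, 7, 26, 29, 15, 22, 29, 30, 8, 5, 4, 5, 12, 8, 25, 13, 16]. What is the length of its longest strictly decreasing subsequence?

7

One longest decreasing subsequence is 32, 31, 26, 15, 8, 5, 4 (positions 1,2,4,6,10,11,12), of length 7; no longer one exists.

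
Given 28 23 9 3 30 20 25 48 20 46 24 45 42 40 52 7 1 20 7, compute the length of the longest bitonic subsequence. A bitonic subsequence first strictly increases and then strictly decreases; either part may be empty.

One longest bitonic subsequence is 9, 20, 25, 48, 46, 45, 42, 40, 20, 7 (positions 3,6,7,8,10,12,13,14,18,19): it rises to 48 then falls. Length 10 is optimal.

10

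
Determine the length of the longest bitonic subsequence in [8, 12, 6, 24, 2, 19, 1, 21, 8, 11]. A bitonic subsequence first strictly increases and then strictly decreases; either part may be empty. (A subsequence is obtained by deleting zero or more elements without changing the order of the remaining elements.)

5

One longest bitonic subsequence is 8, 12, 6, 2, 1 (positions 1,2,3,5,7): it rises to 12 then falls. Length 5 is optimal.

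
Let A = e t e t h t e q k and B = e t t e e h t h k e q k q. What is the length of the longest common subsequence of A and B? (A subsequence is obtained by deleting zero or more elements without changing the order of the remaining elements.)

8

Backtracking the LCS table gives one alignment: e (A1,B1) → t (A2,B3) → e (A3,B5) → t (A4,B7) → h (A5,B8) → e (A7,B10) → q (A8,B11) → k (A9,B12).
So the longest common subsequence has length 8.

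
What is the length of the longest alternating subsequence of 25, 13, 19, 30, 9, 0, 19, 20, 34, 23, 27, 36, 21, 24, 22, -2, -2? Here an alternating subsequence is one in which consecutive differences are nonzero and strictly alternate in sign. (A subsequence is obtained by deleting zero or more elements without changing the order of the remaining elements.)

10

A longest alternating subsequence is 25, 13, 19, 9, 34, 23, 27, 21, 24, 22 (positions 1,2,3,5,9,10,11,13,14,15); its 9 consecutive differences strictly alternate in sign, and length 10 is optimal.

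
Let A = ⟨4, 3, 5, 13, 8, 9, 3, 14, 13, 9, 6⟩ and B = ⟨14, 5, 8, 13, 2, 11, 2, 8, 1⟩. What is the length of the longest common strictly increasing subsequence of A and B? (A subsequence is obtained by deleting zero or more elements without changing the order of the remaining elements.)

A longest common strictly increasing subsequence is 5, 8, 13 (length 3); it appears in order in both A and B, and no longer such subsequence exists.

3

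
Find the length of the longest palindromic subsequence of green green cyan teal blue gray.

2

One longest palindromic subsequence is green green (positions 1,2); it reads the same forward and backward, and the interval DP gives dp[1][6] = 2.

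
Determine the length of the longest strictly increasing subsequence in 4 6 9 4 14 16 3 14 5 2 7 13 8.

5

Scanning left to right, the best length ending at each element is: 4→1, 6→2, 9→3, 4→1, 14→4, 16→5, 3→1, 14→4, 5→2, 2→1, 7→3, 13→4, 8→4.
So the longest increasing subsequence has length 5, e.g. 4, 6, 9, 14, 16.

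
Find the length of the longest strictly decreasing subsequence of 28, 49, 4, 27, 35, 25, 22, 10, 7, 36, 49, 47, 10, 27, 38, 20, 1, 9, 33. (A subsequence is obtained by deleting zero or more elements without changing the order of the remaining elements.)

7

One longest decreasing subsequence is 28, 27, 25, 22, 10, 7, 1 (positions 1,4,6,7,8,9,17), of length 7; no longer one exists.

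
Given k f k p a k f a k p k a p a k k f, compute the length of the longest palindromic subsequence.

11

One longest palindromic subsequence is fkkapapakkf (positions 2,3,6,8,10,12,13,14,15,16,17); it reads the same forward and backward, and the interval DP gives dp[1][17] = 11.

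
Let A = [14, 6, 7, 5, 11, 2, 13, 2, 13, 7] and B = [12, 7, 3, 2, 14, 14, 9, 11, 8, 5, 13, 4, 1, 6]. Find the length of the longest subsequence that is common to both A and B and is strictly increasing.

3

A longest common strictly increasing subsequence is 7, 11, 13 (length 3); it appears in order in both A and B, and no longer such subsequence exists.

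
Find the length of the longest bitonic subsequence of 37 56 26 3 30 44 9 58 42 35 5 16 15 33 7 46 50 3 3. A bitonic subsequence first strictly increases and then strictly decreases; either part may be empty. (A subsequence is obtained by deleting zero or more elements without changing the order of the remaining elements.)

10

One longest bitonic subsequence is 26, 30, 44, 58, 42, 35, 16, 15, 7, 3 (positions 3,5,6,8,9,10,12,13,15,19): it rises to 58 then falls. Length 10 is optimal.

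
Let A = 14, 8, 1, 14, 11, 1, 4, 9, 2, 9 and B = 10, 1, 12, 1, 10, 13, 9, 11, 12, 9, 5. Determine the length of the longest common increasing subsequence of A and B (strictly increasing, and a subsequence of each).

A longest common strictly increasing subsequence is 1, 9 (length 2); it appears in order in both A and B, and no longer such subsequence exists.

2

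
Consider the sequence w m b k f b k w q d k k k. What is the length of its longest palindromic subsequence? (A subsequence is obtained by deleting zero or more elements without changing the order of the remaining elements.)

5

One longest palindromic subsequence is kkkkk (positions 4,7,11,12,13); it reads the same forward and backward, and the interval DP gives dp[1][13] = 5.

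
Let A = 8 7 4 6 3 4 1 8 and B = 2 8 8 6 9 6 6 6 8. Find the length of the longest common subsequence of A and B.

3

A longest common subsequence is 8, 6, 8 (length 3); the LCS DP confirms no longer common subsequence exists.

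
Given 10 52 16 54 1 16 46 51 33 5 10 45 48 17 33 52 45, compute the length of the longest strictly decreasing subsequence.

Let dp[i] be the longest decreasing subsequence ending at position i. Then dp = [1, 1, 2, 1, 3, 2, 2, 2, 3, 4, 4, 3, 3, 4, 4, 2, 4].
The maximum is 4; one witness is 52, 46, 33, 5 at positions 2,7,9,10.

4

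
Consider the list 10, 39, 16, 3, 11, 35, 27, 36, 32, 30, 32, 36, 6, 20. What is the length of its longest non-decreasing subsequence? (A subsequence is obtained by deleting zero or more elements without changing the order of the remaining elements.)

6

Let dp[i] be the longest non-decreasing subsequence ending at position i. Then dp = [1, 2, 2, 1, 2, 3, 3, 4, 4, 4, 5, 6, 2, 3].
The maximum is 6; one witness is 10, 16, 27, 32, 32, 36 at positions 1,3,7,9,11,12.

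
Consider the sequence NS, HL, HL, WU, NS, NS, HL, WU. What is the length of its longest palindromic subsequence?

4

Using dp[i][j] = 2 + dp[i+1][j−1] if the ends match, else max(dp[i+1][j], dp[i][j−1]):
dp[1][8] = 4. A witness is WU NS NS WU at positions 4,5,6,8.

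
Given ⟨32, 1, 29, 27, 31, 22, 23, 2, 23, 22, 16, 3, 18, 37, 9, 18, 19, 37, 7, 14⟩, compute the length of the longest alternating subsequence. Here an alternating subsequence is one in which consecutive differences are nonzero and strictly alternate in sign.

15

A longest alternating subsequence is 32, 1, 29, 27, 31, 22, 23, 2, 23, 16, 18, 9, 18, 7, 14 (positions 1,2,3,4,5,6,7,8,9,11,13,15,16,19,20); its 14 consecutive differences strictly alternate in sign, and length 15 is optimal.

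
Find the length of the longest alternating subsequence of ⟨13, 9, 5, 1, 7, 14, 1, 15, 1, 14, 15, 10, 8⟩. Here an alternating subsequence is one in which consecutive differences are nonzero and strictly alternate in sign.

8

Track the best alternating length ending on an up-step vs a down-step at each position: up/down = 1/1, 1/2, 1/2, 1/2, 3/2, 3/1, 1/4, 5/1, 1/6, 7/6, 7/1, 7/8, 7/8.
The maximum over both is 8; one such subsequence is 13, 5, 7, 1, 15, 1, 14, 10.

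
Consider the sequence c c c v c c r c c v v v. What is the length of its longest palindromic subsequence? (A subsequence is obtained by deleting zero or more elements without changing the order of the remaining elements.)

7

One longest palindromic subsequence is vccrccv (positions 4,5,6,7,8,9,12); it reads the same forward and backward, and the interval DP gives dp[1][12] = 7.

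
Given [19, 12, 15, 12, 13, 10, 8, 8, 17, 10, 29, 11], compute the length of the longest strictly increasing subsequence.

4

Let dp[i] be the longest increasing subsequence ending at position i. Then dp = [1, 1, 2, 1, 2, 1, 1, 1, 3, 2, 4, 3].
The maximum is 4; one witness is 12, 15, 17, 29 at positions 2,3,9,11.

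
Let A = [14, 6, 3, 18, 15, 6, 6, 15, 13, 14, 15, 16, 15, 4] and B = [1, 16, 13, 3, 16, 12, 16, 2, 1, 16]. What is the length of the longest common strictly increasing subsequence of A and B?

For each value that appears in both, track the longest common increasing run ending there.
The best achievable length is 2; one witness is 13, 16 (A-positions 9,12, B-positions 3,5).

2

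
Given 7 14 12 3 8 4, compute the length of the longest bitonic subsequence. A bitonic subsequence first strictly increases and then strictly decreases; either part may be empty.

5

One longest bitonic subsequence is 7, 14, 12, 8, 4 (positions 1,2,3,5,6): it rises to 14 then falls. Length 5 is optimal.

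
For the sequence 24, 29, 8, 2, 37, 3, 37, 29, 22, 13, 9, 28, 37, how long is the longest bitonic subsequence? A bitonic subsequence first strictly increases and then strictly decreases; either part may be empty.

7

One longest bitonic subsequence is 24, 29, 37, 29, 22, 13, 9 (positions 1,2,5,8,9,10,11): it rises to 37 then falls. Length 7 is optimal.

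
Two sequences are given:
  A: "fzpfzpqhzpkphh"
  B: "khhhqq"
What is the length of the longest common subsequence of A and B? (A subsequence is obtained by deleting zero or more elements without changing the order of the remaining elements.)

3

A longest common subsequence is hhh (length 3); the LCS DP confirms no longer common subsequence exists.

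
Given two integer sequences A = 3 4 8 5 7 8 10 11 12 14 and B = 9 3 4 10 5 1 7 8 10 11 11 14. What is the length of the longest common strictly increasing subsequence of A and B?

A longest common strictly increasing subsequence is 3, 4, 5, 7, 8, 10, 11, 14 (length 8); it appears in order in both A and B, and no longer such subsequence exists.

8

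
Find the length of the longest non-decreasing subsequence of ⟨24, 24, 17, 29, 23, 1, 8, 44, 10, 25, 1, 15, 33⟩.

One longest non-decreasing subsequence is 1, 8, 10, 25, 33 (positions 6,7,9,10,13), of length 5; no longer one exists.

5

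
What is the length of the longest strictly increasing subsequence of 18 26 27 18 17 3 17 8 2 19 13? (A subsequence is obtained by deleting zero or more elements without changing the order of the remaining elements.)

3

Let dp[i] be the longest increasing subsequence ending at position i. Then dp = [1, 2, 3, 1, 1, 1, 2, 2, 1, 3, 3].
The maximum is 3; one witness is 18, 26, 27 at positions 1,2,3.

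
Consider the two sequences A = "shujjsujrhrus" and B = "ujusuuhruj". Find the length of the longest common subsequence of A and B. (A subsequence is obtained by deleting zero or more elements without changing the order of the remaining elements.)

A longest common subsequence is ujsuhru (length 7); the LCS DP confirms no longer common subsequence exists.

7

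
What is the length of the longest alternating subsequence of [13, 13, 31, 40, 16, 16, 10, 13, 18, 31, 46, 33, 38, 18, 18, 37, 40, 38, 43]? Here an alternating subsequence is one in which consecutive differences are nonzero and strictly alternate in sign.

10

A longest alternating subsequence is 13, 31, 16, 46, 33, 38, 18, 40, 38, 43 (positions 1,3,5,11,12,13,14,17,18,19); its 9 consecutive differences strictly alternate in sign, and length 10 is optimal.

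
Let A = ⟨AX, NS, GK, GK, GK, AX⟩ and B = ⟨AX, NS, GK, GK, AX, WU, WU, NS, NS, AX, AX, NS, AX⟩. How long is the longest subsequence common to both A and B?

5

A longest common subsequence is AX, NS, GK, GK, AX (length 5); the LCS DP confirms no longer common subsequence exists.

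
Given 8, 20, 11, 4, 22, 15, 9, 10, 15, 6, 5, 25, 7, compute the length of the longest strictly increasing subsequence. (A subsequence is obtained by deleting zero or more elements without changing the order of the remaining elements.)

5

Scanning left to right, the best length ending at each element is: 8→1, 20→2, 11→2, 4→1, 22→3, 15→3, 9→2, 10→3, 15→4, 6→2, 5→2, 25→5, 7→3.
So the longest increasing subsequence has length 5, e.g. 8, 9, 10, 15, 25.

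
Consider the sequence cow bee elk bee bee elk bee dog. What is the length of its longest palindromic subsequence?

6

One longest palindromic subsequence is bee elk bee bee elk bee (positions 2,3,4,5,6,7); it reads the same forward and backward, and the interval DP gives dp[1][8] = 6.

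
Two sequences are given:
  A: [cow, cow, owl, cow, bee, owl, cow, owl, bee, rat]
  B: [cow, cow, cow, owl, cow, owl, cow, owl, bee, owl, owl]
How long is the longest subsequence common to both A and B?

8

Backtracking the LCS table gives one alignment: cow (A1,B2) → cow (A2,B3) → owl (A3,B4) → cow (A4,B5) → owl (A6,B6) → cow (A7,B7) → owl (A8,B8) → bee (A9,B9).
So the longest common subsequence has length 8.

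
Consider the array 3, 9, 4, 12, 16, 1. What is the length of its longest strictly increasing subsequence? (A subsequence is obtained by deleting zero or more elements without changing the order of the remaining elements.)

Scanning left to right, the best length ending at each element is: 3→1, 9→2, 4→2, 12→3, 16→4, 1→1.
So the longest increasing subsequence has length 4, e.g. 3, 9, 12, 16.

4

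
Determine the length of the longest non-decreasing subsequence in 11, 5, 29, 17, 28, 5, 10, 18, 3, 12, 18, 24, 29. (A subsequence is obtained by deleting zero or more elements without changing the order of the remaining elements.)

7

Let dp[i] be the longest non-decreasing subsequence ending at position i. Then dp = [1, 1, 2, 2, 3, 2, 3, 4, 1, 4, 5, 6, 7].
The maximum is 7; one witness is 5, 5, 10, 18, 18, 24, 29 at positions 2,6,7,8,11,12,13.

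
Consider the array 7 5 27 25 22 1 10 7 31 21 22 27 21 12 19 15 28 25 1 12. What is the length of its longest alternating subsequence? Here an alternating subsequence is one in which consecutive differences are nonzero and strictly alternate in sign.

15

Track the best alternating length ending on an up-step vs a down-step at each position: up/down = 1/1, 1/2, 3/1, 3/4, 3/4, 1/4, 5/4, 5/6, 7/1, 7/8, 9/8, 9/8, 7/10, 7/10, 11/10, 11/12, 13/8, 13/14, 1/14, 15/14.
The maximum over both is 15; one such subsequence is 7, 5, 27, 1, 10, 7, 31, 21, 22, 12, 19, 15, 28, 1, 12.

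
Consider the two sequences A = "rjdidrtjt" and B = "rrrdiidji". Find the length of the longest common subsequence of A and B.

5

A longest common subsequence is rdidj (length 5); the LCS DP confirms no longer common subsequence exists.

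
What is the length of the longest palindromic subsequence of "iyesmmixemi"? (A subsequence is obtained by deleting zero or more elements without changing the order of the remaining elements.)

Using dp[i][j] = 2 + dp[i+1][j−1] if the ends match, else max(dp[i+1][j], dp[i][j−1]):
dp[1][11] = 6. A witness is iemmei at positions 1,3,5,6,9,11.

6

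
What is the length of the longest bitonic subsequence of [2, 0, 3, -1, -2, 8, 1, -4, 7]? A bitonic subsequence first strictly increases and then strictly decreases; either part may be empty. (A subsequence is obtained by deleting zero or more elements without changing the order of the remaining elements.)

Let inc[i] be the LIS ending at i and dec[i] the longest strictly decreasing subsequence starting at i. inc = [1, 1, 2, 1, 1, 3, 2, 1, 3], dec = [5, 4, 4, 3, 2, 3, 2, 1, 1].
max_i inc[i]+dec[i]−1 = 5, with one witness 2, 0, -1, -2, -4.

5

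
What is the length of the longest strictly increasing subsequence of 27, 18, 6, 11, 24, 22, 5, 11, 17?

3

Let dp[i] be the longest increasing subsequence ending at position i. Then dp = [1, 1, 1, 2, 3, 3, 1, 2, 3].
The maximum is 3; one witness is 6, 11, 24 at positions 3,4,5.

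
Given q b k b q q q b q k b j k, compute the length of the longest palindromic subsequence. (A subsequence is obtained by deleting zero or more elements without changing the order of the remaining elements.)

9

Using dp[i][j] = 2 + dp[i+1][j−1] if the ends match, else max(dp[i+1][j], dp[i][j−1]):
dp[1][13] = 9. A witness is bkbqqqbkb at positions 2,3,4,5,6,7,8,10,11.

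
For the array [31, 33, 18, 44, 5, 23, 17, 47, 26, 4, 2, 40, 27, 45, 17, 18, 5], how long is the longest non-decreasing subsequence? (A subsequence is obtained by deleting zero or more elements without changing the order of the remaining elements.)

Let dp[i] be the longest non-decreasing subsequence ending at position i. Then dp = [1, 2, 1, 3, 1, 2, 2, 4, 3, 1, 1, 4, 4, 5, 3, 4, 2].
The maximum is 5; one witness is 18, 23, 26, 40, 45 at positions 3,6,9,12,14.

5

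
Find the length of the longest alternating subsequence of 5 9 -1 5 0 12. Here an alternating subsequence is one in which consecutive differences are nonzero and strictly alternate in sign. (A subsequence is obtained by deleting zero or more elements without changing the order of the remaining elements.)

6

Track the best alternating length ending on an up-step vs a down-step at each position: up/down = 1/1, 2/1, 1/3, 4/3, 4/5, 6/1.
The maximum over both is 6; one such subsequence is 5, 9, -1, 5, 0, 12.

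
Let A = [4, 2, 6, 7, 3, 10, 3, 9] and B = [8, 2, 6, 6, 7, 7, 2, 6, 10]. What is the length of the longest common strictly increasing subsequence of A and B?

A longest common strictly increasing subsequence is 2, 6, 7, 10 (length 4); it appears in order in both A and B, and no longer such subsequence exists.

4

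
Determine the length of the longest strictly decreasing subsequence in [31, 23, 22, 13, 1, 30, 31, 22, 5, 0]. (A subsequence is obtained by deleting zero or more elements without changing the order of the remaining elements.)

Let dp[i] be the longest decreasing subsequence ending at position i. Then dp = [1, 2, 3, 4, 5, 2, 1, 3, 5, 6].
The maximum is 6; one witness is 31, 23, 22, 13, 1, 0 at positions 1,2,3,4,5,10.

6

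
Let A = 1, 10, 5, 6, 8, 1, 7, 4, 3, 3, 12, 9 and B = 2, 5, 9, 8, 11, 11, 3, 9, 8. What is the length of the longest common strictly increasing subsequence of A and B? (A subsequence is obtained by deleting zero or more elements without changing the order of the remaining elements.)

For each value that appears in both, track the longest common increasing run ending there.
The best achievable length is 3; one witness is 5, 8, 9 (A-positions 3,5,12, B-positions 2,4,8).

3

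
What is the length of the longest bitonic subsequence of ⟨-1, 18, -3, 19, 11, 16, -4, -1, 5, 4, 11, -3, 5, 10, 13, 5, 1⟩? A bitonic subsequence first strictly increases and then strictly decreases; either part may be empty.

8

Let inc[i] be the LIS ending at i and dec[i] the longest strictly decreasing subsequence starting at i. inc = [1, 2, 1, 3, 2, 3, 1, 2, 3, 3, 4, 2, 4, 5, 6, 4, 3], dec = [3, 6, 2, 6, 4, 5, 1, 2, 3, 2, 4, 1, 2, 3, 3, 2, 1].
max_i inc[i]+dec[i]−1 = 8, with one witness -1, 18, 19, 16, 11, 10, 5, 1.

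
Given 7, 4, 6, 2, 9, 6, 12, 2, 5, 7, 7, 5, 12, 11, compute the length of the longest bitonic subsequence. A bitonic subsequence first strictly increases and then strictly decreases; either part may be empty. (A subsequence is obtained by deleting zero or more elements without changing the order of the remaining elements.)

Let inc[i] be the LIS ending at i and dec[i] the longest strictly decreasing subsequence starting at i. inc = [1, 1, 2, 1, 3, 2, 4, 1, 2, 3, 3, 2, 4, 4], dec = [3, 2, 2, 1, 3, 2, 3, 1, 1, 2, 2, 1, 2, 1].
max_i inc[i]+dec[i]−1 = 6, with one witness 4, 6, 9, 12, 7, 5.

6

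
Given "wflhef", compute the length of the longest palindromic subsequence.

3

Using dp[i][j] = 2 + dp[i+1][j−1] if the ends match, else max(dp[i+1][j], dp[i][j−1]):
dp[1][6] = 3. A witness is fef at positions 2,5,6.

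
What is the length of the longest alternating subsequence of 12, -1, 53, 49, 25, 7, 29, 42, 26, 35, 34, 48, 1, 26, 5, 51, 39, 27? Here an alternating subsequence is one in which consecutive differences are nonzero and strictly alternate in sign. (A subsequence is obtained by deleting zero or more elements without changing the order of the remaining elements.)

Track the best alternating length ending on an up-step vs a down-step at each position: up/down = 1/1, 1/2, 3/1, 3/4, 3/4, 3/4, 5/4, 5/4, 5/6, 7/6, 7/8, 9/4, 3/10, 11/10, 11/12, 13/4, 13/14, 13/14.
The maximum over both is 14; one such subsequence is 12, -1, 53, 25, 29, 26, 35, 34, 48, 1, 26, 5, 51, 39.

14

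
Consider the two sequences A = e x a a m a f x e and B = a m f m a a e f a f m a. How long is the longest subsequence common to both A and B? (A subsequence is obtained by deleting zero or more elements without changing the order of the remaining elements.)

Backtracking the LCS table gives one alignment: e (A1,B7) → a (A3,B9) → m (A5,B11) → a (A6,B12).
So the longest common subsequence has length 4.

4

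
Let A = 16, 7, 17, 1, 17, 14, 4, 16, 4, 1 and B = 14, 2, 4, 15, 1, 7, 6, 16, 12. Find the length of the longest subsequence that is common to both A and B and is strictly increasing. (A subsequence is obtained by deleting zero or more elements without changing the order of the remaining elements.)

For each value that appears in both, track the longest common increasing run ending there.
The best achievable length is 2; one witness is 14, 16 (A-positions 6,8, B-positions 1,8).

2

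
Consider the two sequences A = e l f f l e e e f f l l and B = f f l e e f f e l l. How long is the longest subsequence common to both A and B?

9

Backtracking the LCS table gives one alignment: f (A3,B1) → f (A4,B2) → l (A5,B3) → e (A7,B4) → e (A8,B5) → f (A9,B6) → f (A10,B7) → l (A11,B9) → l (A12,B10).
So the longest common subsequence has length 9.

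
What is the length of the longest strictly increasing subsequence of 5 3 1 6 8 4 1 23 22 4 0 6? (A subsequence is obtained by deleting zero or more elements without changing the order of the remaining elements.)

4

One longest increasing subsequence is 5, 6, 8, 23 (positions 1,4,5,8), of length 4; no longer one exists.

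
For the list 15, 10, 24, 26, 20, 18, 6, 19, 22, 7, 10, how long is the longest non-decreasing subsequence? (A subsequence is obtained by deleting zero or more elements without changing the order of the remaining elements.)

4

One longest non-decreasing subsequence is 15, 18, 19, 22 (positions 1,6,8,9), of length 4; no longer one exists.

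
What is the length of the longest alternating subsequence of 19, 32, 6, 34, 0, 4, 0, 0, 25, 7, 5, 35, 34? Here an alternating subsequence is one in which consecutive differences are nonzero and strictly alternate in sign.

A longest alternating subsequence is 19, 32, 6, 34, 0, 4, 0, 25, 7, 35, 34 (positions 1,2,3,4,5,6,7,9,10,12,13); its 10 consecutive differences strictly alternate in sign, and length 11 is optimal.

11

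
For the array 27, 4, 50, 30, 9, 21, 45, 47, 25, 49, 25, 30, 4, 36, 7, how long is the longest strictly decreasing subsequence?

Scanning left to right, the best length ending at each element is: 27→1, 4→2, 50→1, 30→2, 9→3, 21→3, 45→2, 47→2, 25→3, 49→2, 25→3, 30→3, 4→4, 36→3, 7→4.
So the longest decreasing subsequence has length 4, e.g. 50, 30, 9, 4.

4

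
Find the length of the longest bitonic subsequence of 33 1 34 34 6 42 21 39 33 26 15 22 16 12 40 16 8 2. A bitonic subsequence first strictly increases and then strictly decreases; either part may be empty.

11

One longest bitonic subsequence is 33, 34, 42, 39, 33, 26, 22, 16, 12, 8, 2 (positions 1,3,6,8,9,10,12,13,14,17,18): it rises to 42 then falls. Length 11 is optimal.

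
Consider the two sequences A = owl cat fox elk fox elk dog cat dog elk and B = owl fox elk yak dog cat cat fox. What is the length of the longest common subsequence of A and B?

Backtracking the LCS table gives one alignment: owl (A1,B1) → fox (A3,B2) → elk (A4,B3) → dog (A7,B5) → cat (A8,B7).
So the longest common subsequence has length 5.

5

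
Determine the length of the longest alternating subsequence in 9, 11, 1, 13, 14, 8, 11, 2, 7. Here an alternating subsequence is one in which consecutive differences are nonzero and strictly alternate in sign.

8

A longest alternating subsequence is 9, 11, 1, 13, 8, 11, 2, 7 (positions 1,2,3,4,6,7,8,9); its 7 consecutive differences strictly alternate in sign, and length 8 is optimal.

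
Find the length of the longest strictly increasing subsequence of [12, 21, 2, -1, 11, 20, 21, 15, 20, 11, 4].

One longest increasing subsequence is 2, 11, 20, 21 (positions 3,5,6,7), of length 4; no longer one exists.

4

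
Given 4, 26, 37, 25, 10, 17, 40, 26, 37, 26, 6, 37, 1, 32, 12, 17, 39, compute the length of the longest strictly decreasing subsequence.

5

Scanning left to right, the best length ending at each element is: 4→1, 26→1, 37→1, 25→2, 10→3, 17→3, 40→1, 26→2, 37→2, 26→3, 6→4, 37→2, 1→5, 32→3, 12→4, 17→4, 39→2.
So the longest decreasing subsequence has length 5, e.g. 26, 25, 10, 6, 1.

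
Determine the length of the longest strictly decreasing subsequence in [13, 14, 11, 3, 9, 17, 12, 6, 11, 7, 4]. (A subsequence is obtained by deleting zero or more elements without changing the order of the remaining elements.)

Let dp[i] be the longest decreasing subsequence ending at position i. Then dp = [1, 1, 2, 3, 3, 1, 2, 4, 3, 4, 5].
The maximum is 5; one witness is 13, 11, 9, 6, 4 at positions 1,3,5,8,11.

5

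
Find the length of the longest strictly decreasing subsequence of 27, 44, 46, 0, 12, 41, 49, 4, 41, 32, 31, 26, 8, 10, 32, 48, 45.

6

One longest decreasing subsequence is 44, 41, 32, 31, 26, 8 (positions 2,6,10,11,12,13), of length 6; no longer one exists.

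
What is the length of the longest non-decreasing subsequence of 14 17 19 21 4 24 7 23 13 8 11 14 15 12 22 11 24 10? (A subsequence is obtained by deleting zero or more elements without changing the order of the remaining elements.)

8

One longest non-decreasing subsequence is 4, 7, 8, 11, 14, 15, 22, 24 (positions 5,7,10,11,12,13,15,17), of length 8; no longer one exists.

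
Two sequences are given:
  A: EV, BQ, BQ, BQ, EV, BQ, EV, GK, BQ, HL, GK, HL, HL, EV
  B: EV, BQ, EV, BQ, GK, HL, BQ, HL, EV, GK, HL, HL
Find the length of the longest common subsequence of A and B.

Backtracking the LCS table gives one alignment: EV (A1,B1) → BQ (A4,B2) → EV (A5,B3) → BQ (A6,B4) → GK (A8,B5) → BQ (A9,B7) → HL (A10,B8) → GK (A11,B10) → HL (A12,B11) → HL (A13,B12).
So the longest common subsequence has length 10.

10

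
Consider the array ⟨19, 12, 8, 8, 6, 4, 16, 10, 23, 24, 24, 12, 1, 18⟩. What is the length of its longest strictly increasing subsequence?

4

Scanning left to right, the best length ending at each element is: 19→1, 12→1, 8→1, 8→1, 6→1, 4→1, 16→2, 10→2, 23→3, 24→4, 24→4, 12→3, 1→1, 18→4.
So the longest increasing subsequence has length 4, e.g. 12, 16, 23, 24.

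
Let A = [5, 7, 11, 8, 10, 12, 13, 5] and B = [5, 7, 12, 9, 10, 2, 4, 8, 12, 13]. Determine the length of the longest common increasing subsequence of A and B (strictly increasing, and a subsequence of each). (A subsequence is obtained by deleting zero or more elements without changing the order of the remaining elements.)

5

For each value that appears in both, track the longest common increasing run ending there.
The best achievable length is 5; one witness is 5, 7, 10, 12, 13 (A-positions 1,2,5,6,7, B-positions 1,2,5,9,10).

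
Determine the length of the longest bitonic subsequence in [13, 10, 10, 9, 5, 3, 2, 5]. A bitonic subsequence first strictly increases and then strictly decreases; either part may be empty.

One longest bitonic subsequence is 13, 10, 9, 5, 3, 2 (positions 1,3,4,5,6,7): it rises to 13 then falls. Length 6 is optimal.

6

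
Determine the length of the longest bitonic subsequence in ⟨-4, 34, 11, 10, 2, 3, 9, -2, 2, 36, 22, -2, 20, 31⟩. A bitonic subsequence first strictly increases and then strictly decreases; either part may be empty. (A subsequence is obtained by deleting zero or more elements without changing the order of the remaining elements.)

One longest bitonic subsequence is -4, 34, 11, 10, 9, 2, -2 (positions 1,2,3,4,7,9,12): it rises to 34 then falls. Length 7 is optimal.

7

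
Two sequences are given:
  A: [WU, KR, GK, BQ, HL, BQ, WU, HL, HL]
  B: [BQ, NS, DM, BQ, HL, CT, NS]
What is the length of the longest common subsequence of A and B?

Backtracking the LCS table gives one alignment: BQ (A4,B1) → BQ (A6,B4) → HL (A8,B5).
So the longest common subsequence has length 3.

3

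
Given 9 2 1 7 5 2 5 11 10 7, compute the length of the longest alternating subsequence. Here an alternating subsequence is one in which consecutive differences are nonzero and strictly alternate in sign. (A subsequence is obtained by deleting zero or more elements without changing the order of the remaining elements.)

6

Track the best alternating length ending on an up-step vs a down-step at each position: up/down = 1/1, 1/2, 1/2, 3/2, 3/4, 3/4, 5/4, 5/1, 5/6, 5/6.
The maximum over both is 6; one such subsequence is 9, 2, 7, 5, 11, 10.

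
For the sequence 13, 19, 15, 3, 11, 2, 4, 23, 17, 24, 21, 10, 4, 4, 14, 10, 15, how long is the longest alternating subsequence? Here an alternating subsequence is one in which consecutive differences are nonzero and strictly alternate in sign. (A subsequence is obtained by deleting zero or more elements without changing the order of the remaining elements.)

12

Track the best alternating length ending on an up-step vs a down-step at each position: up/down = 1/1, 2/1, 2/3, 1/3, 4/3, 1/5, 6/5, 6/1, 6/7, 8/1, 8/9, 6/9, 6/9, 6/9, 10/9, 10/11, 12/9.
The maximum over both is 12; one such subsequence is 13, 19, 3, 11, 2, 23, 17, 24, 10, 14, 10, 15.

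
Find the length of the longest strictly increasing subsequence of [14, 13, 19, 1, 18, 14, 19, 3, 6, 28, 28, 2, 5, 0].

One longest increasing subsequence is 14, 18, 19, 28 (positions 1,5,7,10), of length 4; no longer one exists.

4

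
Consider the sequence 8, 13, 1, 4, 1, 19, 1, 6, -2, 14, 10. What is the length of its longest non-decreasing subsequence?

5

Scanning left to right, the best length ending at each element is: 8→1, 13→2, 1→1, 4→2, 1→2, 19→3, 1→3, 6→4, -2→1, 14→5, 10→5.
So the longest non-decreasing subsequence has length 5, e.g. 1, 1, 1, 6, 14.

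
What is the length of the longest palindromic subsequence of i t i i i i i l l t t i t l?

9

One longest palindromic subsequence is itiiiiiti (positions 1,2,3,4,5,6,7,11,12); it reads the same forward and backward, and the interval DP gives dp[1][14] = 9.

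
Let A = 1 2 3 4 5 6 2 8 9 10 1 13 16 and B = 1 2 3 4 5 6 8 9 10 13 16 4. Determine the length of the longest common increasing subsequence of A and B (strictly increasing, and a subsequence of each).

A longest common strictly increasing subsequence is 1, 2, 3, 4, 5, 6, 8, 9, 10, 13, 16 (length 11); it appears in order in both A and B, and no longer such subsequence exists.

11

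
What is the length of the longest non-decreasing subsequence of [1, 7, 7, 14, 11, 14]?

Let dp[i] be the longest non-decreasing subsequence ending at position i. Then dp = [1, 2, 3, 4, 4, 5].
The maximum is 5; one witness is 1, 7, 7, 14, 14 at positions 1,2,3,4,6.

5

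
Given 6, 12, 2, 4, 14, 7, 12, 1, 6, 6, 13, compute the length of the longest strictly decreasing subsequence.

3

One longest decreasing subsequence is 6, 2, 1 (positions 1,3,8), of length 3; no longer one exists.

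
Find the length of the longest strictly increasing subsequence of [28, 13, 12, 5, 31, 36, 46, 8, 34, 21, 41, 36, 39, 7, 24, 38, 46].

Let dp[i] be the longest increasing subsequence ending at position i. Then dp = [1, 1, 1, 1, 2, 3, 4, 2, 3, 3, 4, 4, 5, 2, 4, 5, 6].
The maximum is 6; one witness is 28, 31, 34, 36, 39, 46 at positions 1,5,9,12,13,17.

6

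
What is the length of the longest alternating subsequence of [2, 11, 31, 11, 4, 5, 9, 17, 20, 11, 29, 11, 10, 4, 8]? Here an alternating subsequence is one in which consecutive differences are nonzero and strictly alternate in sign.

Track the best alternating length ending on an up-step vs a down-step at each position: up/down = 1/1, 2/1, 2/1, 2/3, 2/3, 4/3, 4/3, 4/3, 4/3, 4/5, 6/3, 4/7, 4/7, 2/7, 8/7.
The maximum over both is 8; one such subsequence is 2, 31, 11, 17, 11, 29, 4, 8.

8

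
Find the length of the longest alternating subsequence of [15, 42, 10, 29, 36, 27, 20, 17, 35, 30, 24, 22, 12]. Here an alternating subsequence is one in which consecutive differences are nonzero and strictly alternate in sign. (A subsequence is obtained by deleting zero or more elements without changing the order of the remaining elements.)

7

A longest alternating subsequence is 15, 42, 10, 29, 27, 35, 30 (positions 1,2,3,4,6,9,10); its 6 consecutive differences strictly alternate in sign, and length 7 is optimal.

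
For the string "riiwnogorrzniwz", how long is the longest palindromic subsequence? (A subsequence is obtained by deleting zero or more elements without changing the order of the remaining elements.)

One longest palindromic subsequence is wnogonw (positions 4,5,6,7,8,12,14); it reads the same forward and backward, and the interval DP gives dp[1][15] = 7.

7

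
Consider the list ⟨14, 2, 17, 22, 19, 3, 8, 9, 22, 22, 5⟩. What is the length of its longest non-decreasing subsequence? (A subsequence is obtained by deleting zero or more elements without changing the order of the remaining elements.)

Scanning left to right, the best length ending at each element is: 14→1, 2→1, 17→2, 22→3, 19→3, 3→2, 8→3, 9→4, 22→5, 22→6, 5→3.
So the longest non-decreasing subsequence has length 6, e.g. 2, 3, 8, 9, 22, 22.

6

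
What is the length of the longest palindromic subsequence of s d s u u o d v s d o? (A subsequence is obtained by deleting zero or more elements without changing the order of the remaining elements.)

6

Using dp[i][j] = 2 + dp[i+1][j−1] if the ends match, else max(dp[i+1][j], dp[i][j−1]):
dp[1][11] = 6. A witness is dsuusd at positions 2,3,4,5,9,10.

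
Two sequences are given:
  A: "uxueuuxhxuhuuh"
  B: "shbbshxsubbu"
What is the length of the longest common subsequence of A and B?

Backtracking the LCS table gives one alignment: h (A8,B6) → x (A9,B7) → u (A10,B9) → u (A13,B12).
So the longest common subsequence has length 4.

4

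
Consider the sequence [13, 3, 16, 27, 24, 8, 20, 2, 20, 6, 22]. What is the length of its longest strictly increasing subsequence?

4

Scanning left to right, the best length ending at each element is: 13→1, 3→1, 16→2, 27→3, 24→3, 8→2, 20→3, 2→1, 20→3, 6→2, 22→4.
So the longest increasing subsequence has length 4, e.g. 13, 16, 20, 22.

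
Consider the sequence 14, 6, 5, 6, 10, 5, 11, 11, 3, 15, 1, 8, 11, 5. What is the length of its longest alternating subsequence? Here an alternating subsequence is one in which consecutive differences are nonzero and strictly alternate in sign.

10

Track the best alternating length ending on an up-step vs a down-step at each position: up/down = 1/1, 1/2, 1/2, 3/2, 3/2, 1/4, 5/2, 5/2, 1/6, 7/1, 1/8, 9/8, 9/8, 9/10.
The maximum over both is 10; one such subsequence is 14, 5, 6, 5, 11, 3, 15, 1, 8, 5.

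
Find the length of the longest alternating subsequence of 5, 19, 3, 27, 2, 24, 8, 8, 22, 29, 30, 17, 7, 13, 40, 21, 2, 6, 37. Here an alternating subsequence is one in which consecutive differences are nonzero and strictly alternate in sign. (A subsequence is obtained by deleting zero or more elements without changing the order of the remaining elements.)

Track the best alternating length ending on an up-step vs a down-step at each position: up/down = 1/1, 2/1, 1/3, 4/1, 1/5, 6/5, 6/7, 6/7, 8/7, 8/1, 8/1, 8/9, 6/9, 10/9, 10/1, 10/11, 1/11, 12/11, 12/11.
The maximum over both is 12; one such subsequence is 5, 19, 3, 27, 2, 24, 8, 22, 7, 13, 2, 6.

12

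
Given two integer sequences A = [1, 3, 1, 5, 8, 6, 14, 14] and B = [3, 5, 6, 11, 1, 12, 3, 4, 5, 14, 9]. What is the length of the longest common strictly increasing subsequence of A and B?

4

A longest common strictly increasing subsequence is 3, 5, 6, 14 (length 4); it appears in order in both A and B, and no longer such subsequence exists.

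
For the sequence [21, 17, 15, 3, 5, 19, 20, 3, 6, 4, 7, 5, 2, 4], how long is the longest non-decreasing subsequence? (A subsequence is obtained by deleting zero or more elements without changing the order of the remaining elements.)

Let dp[i] be the longest non-decreasing subsequence ending at position i. Then dp = [1, 1, 1, 1, 2, 3, 4, 2, 3, 3, 4, 4, 1, 4].
The maximum is 4; one witness is 3, 5, 19, 20 at positions 4,5,6,7.

4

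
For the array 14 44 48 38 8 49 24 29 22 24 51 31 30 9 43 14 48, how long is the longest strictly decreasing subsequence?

5

Scanning left to right, the best length ending at each element is: 14→1, 44→1, 48→1, 38→2, 8→3, 49→1, 24→3, 29→3, 22→4, 24→4, 51→1, 31→3, 30→4, 9→5, 43→2, 14→5, 48→2.
So the longest decreasing subsequence has length 5, e.g. 44, 38, 24, 22, 9.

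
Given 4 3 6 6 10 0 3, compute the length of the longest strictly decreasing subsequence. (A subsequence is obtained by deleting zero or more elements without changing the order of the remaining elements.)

Scanning left to right, the best length ending at each element is: 4→1, 3→2, 6→1, 6→1, 10→1, 0→3, 3→2.
So the longest decreasing subsequence has length 3, e.g. 4, 3, 0.

3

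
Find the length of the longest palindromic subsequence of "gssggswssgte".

One longest palindromic subsequence is gssggssg (positions 1,2,3,4,5,8,9,10); it reads the same forward and backward, and the interval DP gives dp[1][12] = 8.

8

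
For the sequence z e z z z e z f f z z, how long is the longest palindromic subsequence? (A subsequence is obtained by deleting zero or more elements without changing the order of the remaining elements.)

7

One longest palindromic subsequence is zzzezzz (positions 1,3,5,6,7,10,11); it reads the same forward and backward, and the interval DP gives dp[1][11] = 7.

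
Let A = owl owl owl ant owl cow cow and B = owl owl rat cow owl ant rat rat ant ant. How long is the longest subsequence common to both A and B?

4

Backtracking the LCS table gives one alignment: owl (A1,B1) → owl (A2,B2) → owl (A3,B5) → ant (A4,B10).
So the longest common subsequence has length 4.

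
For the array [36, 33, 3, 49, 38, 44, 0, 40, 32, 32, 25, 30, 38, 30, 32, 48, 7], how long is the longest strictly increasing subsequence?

5

Scanning left to right, the best length ending at each element is: 36→1, 33→1, 3→1, 49→2, 38→2, 44→3, 0→1, 40→3, 32→2, 32→2, 25→2, 30→3, 38→4, 30→3, 32→4, 48→5, 7→2.
So the longest increasing subsequence has length 5, e.g. 3, 25, 30, 38, 48.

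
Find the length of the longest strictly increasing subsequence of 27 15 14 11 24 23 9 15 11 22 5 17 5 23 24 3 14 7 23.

One longest increasing subsequence is 14, 15, 22, 23, 24 (positions 3,8,10,14,15), of length 5; no longer one exists.

5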